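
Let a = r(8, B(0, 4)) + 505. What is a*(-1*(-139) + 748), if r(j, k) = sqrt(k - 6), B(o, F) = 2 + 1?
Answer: 447935 + 887*I*sqrt(3) ≈ 4.4794e+5 + 1536.3*I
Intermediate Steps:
B(o, F) = 3
r(j, k) = sqrt(-6 + k)
a = 505 + I*sqrt(3) (a = sqrt(-6 + 3) + 505 = sqrt(-3) + 505 = I*sqrt(3) + 505 = 505 + I*sqrt(3) ≈ 505.0 + 1.732*I)
a*(-1*(-139) + 748) = (505 + I*sqrt(3))*(-1*(-139) + 748) = (505 + I*sqrt(3))*(139 + 748) = (505 + I*sqrt(3))*887 = 447935 + 887*I*sqrt(3)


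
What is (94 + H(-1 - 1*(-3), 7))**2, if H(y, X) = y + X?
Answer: 10609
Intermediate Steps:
H(y, X) = X + y
(94 + H(-1 - 1*(-3), 7))**2 = (94 + (7 + (-1 - 1*(-3))))**2 = (94 + (7 + (-1 + 3)))**2 = (94 + (7 + 2))**2 = (94 + 9)**2 = 103**2 = 10609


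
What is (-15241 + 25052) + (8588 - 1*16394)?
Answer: 2005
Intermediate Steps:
(-15241 + 25052) + (8588 - 1*16394) = 9811 + (8588 - 16394) = 9811 - 7806 = 2005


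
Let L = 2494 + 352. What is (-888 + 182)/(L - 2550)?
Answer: -353/148 ≈ -2.3851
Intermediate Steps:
L = 2846
(-888 + 182)/(L - 2550) = (-888 + 182)/(2846 - 2550) = -706/296 = -706*1/296 = -353/148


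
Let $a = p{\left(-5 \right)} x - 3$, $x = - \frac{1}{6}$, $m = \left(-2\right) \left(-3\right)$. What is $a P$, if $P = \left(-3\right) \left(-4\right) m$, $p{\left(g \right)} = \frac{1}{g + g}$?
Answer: $- \frac{1074}{5} \approx -214.8$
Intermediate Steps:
$p{\left(g \right)} = \frac{1}{2 g}$
$m = 6$
$x = - \frac{1}{6}$ ($x = \left(-1\right) \frac{1}{6} = - \frac{1}{6} \approx -0.16667$)
$P = 72$ ($P = \left(-3\right) \left(-4\right) 6 = 12 \cdot 6 = 72$)
$a = - \frac{179}{60}$ ($a = \frac{1}{2 \left(-5\right)} \left(- \frac{1}{6}\right) - 3 = \frac{1}{2} \left(- \frac{1}{5}\right) \left(- \frac{1}{6}\right) - 3 = \left(- \frac{1}{10}\right) \left(- \frac{1}{6}\right) - 3 = \frac{1}{60} - 3 = - \frac{179}{60} \approx -2.9833$)
$a P = \left(- \frac{179}{60}\right) 72 = - \frac{1074}{5}$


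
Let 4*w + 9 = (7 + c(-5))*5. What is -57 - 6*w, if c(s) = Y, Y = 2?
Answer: -111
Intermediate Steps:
c(s) = 2
w = 9 (w = -9/4 + ((7 + 2)*5)/4 = -9/4 + (9*5)/4 = -9/4 + (1/4)*45 = -9/4 + 45/4 = 9)
-57 - 6*w = -57 - 6*9 = -57 - 54 = -111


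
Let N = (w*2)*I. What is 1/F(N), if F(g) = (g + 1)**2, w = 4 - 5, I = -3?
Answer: 1/49 ≈ 0.020408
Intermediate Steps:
w = -1
N = 6 (N = -1*2*(-3) = -2*(-3) = 6)
F(g) = (1 + g)**2
1/F(N) = 1/((1 + 6)**2) = 1/(7**2) = 1/49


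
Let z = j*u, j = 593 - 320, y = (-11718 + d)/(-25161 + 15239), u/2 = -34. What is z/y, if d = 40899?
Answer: 61397336/9727 ≈ 6312.1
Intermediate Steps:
u = -68 (u = 2*(-34) = -68)
y = -29181/9922 (y = (-11718 + 40899)/(-25161 + 15239) = 29181/(-9922) = 29181*(-1/9922) = -29181/9922 ≈ -2.9410)
j = 273
z = -18564 (z = 273*(-68) = -18564)
z/y = -18564/(-29181/9922) = -18564*(-9922/29181) = 61397336/9727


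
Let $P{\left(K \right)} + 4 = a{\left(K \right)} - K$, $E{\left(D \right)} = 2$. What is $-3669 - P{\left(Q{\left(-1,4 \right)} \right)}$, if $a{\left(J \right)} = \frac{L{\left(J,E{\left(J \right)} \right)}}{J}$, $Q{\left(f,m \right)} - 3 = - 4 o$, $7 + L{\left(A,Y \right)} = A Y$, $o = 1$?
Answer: $-3675$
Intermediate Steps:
$L{\left(A,Y \right)} = -7 + A Y$
$Q{\left(f,m \right)} = -1$ ($Q{\left(f,m \right)} = 3 - 4 = -1$)
$a{\left(J \right)} = \frac{-7 + 2 J}{J}$ ($a{\left(J \right)} = \frac{-7 + J 2}{J} = \frac{-7 + 2 J}{J}$)
$P{\left(K \right)} = -2 - K - \frac{7}{K}$ ($P{\left(K \right)} = -4 - \left(-2 + K + \frac{7}{K}\right) = -2 - K - \frac{7}{K}$)
$-3669 - P{\left(Q{\left(-1,4 \right)} \right)} = -3669 - \left(-2 - -1 - \frac{7}{-1}\right) = -3669 - \left(-2 + 1 - -7\right) = -3669 - \left(-2 + 1 + 7\right) = -3669 - 6 = -3675$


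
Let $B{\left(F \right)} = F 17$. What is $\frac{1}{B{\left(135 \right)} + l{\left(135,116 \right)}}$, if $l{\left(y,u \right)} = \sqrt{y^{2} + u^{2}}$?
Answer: $\frac{2295}{5235344} - \frac{\sqrt{31681}}{5235344} \approx 0.00040437$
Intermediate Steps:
$l{\left(y,u \right)} = \sqrt{u^{2} + y^{2}}$
$B{\left(F \right)} = 17 F$
$\frac{1}{B{\left(135 \right)} + l{\left(135,116 \right)}} = \frac{1}{17 \cdot 135 + \sqrt{116^{2} + 135^{2}}} = \frac{1}{2295 + \sqrt{13456 + 18225}} = \frac{1}{2295 + \sqrt{31681}}$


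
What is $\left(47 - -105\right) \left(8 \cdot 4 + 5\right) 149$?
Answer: $837976$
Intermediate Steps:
$\left(47 - -105\right) \left(8 \cdot 4 + 5\right) 149 = \left(47 + 105\right) \left(32 + 5\right) 149 = 152 \cdot 37 \cdot 149 = 5624 \cdot 149 = 837976$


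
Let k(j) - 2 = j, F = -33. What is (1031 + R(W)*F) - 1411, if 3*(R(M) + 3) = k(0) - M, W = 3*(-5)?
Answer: -468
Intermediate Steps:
k(j) = 2 + j
W = -15
R(M) = -7/3 - M/3 (R(M) = -3 + ((2 + 0) - M)/3 = -3 + (2 - M)/3 = -3 + (⅔ - M/3) = -7/3 - M/3)
(1031 + R(W)*F) - 1411 = (1031 + (-7/3 - ⅓*(-15))*(-33)) - 1411 = (1031 + (-7/3 + 5)*(-33)) - 1411 = (1031 + (8/3)*(-33)) - 1411 = (1031 - 88) - 1411 = 943 - 1411 = -468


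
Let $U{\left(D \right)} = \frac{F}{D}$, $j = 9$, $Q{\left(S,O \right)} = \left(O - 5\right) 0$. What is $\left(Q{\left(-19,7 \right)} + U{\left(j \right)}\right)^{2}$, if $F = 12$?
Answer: $\frac{16}{9} \approx 1.7778$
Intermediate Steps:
$Q{\left(S,O \right)} = 0$ ($Q{\left(S,O \right)} = \left(-5 + O\right) 0 = 0$)
$U{\left(D \right)} = \frac{12}{D}$
$\left(Q{\left(-19,7 \right)} + U{\left(j \right)}\right)^{2} = \left(0 + \frac{12}{9}\right)^{2} = \left(0 + 12 \cdot \frac{1}{9}\right)^{2} = \left(0 + \frac{4}{3}\right)^{2} = \left(\frac{4}{3}\right)^{2} = \frac{16}{9}$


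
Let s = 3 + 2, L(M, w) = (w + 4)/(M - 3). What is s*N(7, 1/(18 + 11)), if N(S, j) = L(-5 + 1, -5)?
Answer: 5/7 ≈ 0.71429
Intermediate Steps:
L(M, w) = (4 + w)/(-3 + M)
N(S, j) = 1/7 (N(S, j) = (4 - 5)/(-3 + (-5 + 1)) = -1/(-3 - 4) = -1/(-7) = -1/7*(-1) = 1/7)
s = 5
s*N(7, 1/(18 + 11)) = 5*(1/7) = 5/7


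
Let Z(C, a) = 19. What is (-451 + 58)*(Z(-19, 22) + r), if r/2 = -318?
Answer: 242481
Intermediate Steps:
r = -636 (r = 2*(-318) = -636)
(-451 + 58)*(Z(-19, 22) + r) = (-451 + 58)*(19 - 636) = -393*(-617) = 242481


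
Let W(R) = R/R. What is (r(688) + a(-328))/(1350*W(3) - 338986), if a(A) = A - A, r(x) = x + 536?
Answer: -306/84409 ≈ -0.0036252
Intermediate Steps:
W(R) = 1
r(x) = 536 + x
a(A) = 0
(r(688) + a(-328))/(1350*W(3) - 338986) = ((536 + 688) + 0)/(1350*1 - 338986) = (1224 + 0)/(1350 - 338986) = 1224/(-337636) = 1224*(-1/337636) = -306/84409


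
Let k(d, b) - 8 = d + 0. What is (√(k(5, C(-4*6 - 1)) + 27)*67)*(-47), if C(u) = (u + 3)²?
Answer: -6298*√10 ≈ -19916.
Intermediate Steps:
C(u) = (3 + u)²
k(d, b) = 8 + d (k(d, b) = 8 + (d + 0) = 8 + d)
(√(k(5, C(-4*6 - 1)) + 27)*67)*(-47) = (√((8 + 5) + 27)*67)*(-47) = (√(13 + 27)*67)*(-47) = (√40*67)*(-47) = ((2*√10)*67)*(-47) = (134*√10)*(-47) = -6298*√10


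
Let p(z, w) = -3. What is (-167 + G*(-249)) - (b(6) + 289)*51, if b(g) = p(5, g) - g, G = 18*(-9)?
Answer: 25891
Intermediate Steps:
G = -162
b(g) = -3 - g
(-167 + G*(-249)) - (b(6) + 289)*51 = (-167 - 162*(-249)) - ((-3 - 1*6) + 289)*51 = (-167 + 40338) - ((-3 - 6) + 289)*51 = 40171 - (-9 + 289)*51 = 40171 - 280*51 = 40171 - 1*14280 = 40171 - 14280 = 25891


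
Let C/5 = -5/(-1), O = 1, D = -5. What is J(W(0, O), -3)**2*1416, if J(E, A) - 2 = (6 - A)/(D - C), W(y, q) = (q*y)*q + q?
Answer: 102306/25 ≈ 4092.2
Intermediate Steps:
C = 25 (C = 5*(-5/(-1)) = 5*(-5*(-1)) = 5*5 = 25)
W(y, q) = q + y*q**2 (W(y, q) = y*q**2 + q = q + y*q**2)
J(E, A) = 9/5 + A/30 (J(E, A) = 2 + (6 - A)/(-5 - 1*25) = 2 + (6 - A)/(-5 - 25) = 2 + (6 - A)/(-30) = 2 + (6 - A)*(-1/30) = 2 + (-1/5 + A/30) = 9/5 + A/30)
J(W(0, O), -3)**2*1416 = (9/5 + (1/30)*(-3))**2*1416 = (9/5 - 1/10)**2*1416 = (17/10)**2*1416 = (289/100)*1416 = 102306/25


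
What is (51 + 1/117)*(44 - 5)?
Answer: 5968/3 ≈ 1989.3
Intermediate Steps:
(51 + 1/117)*(44 - 5) = (51 + 1/117)*39 = (5968/117)*39 = 5968/3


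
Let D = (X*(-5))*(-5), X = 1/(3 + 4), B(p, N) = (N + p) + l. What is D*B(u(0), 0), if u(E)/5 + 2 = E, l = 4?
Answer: -150/7 ≈ -21.429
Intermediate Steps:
u(E) = -10 + 5*E
B(p, N) = 4 + N + p (B(p, N) = (N + p) + 4 = 4 + N + p)
X = ⅐ (X = 1/7 = ⅐ ≈ 0.14286)
D = 25/7 (D = ((⅐)*(-5))*(-5) = -5/7*(-5) = 25/7 ≈ 3.5714)
D*B(u(0), 0) = 25*(4 + 0 + (-10 + 5*0))/7 = 25*(4 + 0 + (-10 + 0))/7 = 25*(4 + 0 - 10)/7 = (25/7)*(-6) = -150/7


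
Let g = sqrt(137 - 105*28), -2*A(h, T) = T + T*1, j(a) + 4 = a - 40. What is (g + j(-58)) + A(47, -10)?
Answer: -92 + I*sqrt(2803) ≈ -92.0 + 52.943*I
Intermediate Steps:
j(a) = -44 + a (j(a) = -4 + (a - 40) = -4 + (-40 + a) = -44 + a)
A(h, T) = -T (A(h, T) = -(T + T*1)/2 = -(T + T)/2 = -T)
g = I*sqrt(2803) (g = sqrt(137 - 2940) = sqrt(-2803) = I*sqrt(2803) ≈ 52.943*I)
(g + j(-58)) + A(47, -10) = (I*sqrt(2803) + (-44 - 58)) - 1*(-10) = (I*sqrt(2803) - 102) + 10 = (-102 + I*sqrt(2803)) + 10 = -92 + I*sqrt(2803)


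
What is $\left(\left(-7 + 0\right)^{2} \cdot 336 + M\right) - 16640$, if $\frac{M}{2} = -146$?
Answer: $-468$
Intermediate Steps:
$M = -292$ ($M = 2 \left(-146\right) = -292$)
$\left(\left(-7 + 0\right)^{2} \cdot 336 + M\right) - 16640 = \left(\left(-7 + 0\right)^{2} \cdot 336 - 292\right) - 16640 = \left(\left(-7\right)^{2} \cdot 336 - 292\right) - 16640 = \left(49 \cdot 336 - 292\right) - 16640 = \left(16464 - 292\right) - 16640 = 16172 - 16640 = -468$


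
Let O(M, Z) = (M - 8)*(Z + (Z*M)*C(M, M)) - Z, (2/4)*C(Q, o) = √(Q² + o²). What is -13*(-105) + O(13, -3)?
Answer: 1353 - 5070*√2 ≈ -5817.1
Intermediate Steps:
C(Q, o) = 2*√(Q² + o²)
O(M, Z) = -Z + (-8 + M)*(Z + 2*M*Z*√2*√(M²)) (O(M, Z) = (M - 8)*(Z + (Z*M)*(2*√(M² + M²))) - Z = (-8 + M)*(Z + (M*Z)*(2*√(2*M²))) - Z = (-8 + M)*(Z + (M*Z)*(2*(√2*√(M²)))) - Z = (-8 + M)*(Z + (M*Z)*(2*√2*√(M²))) - Z = (-8 + M)*(Z + 2*M*Z*√2*√(M²)) - Z = -Z + (-8 + M)*(Z + 2*M*Z*√2*√(M²)))
-13*(-105) + O(13, -3) = -13*(-105) - 3*(-9 + 13 - 16*13*√2*√(13²) + 2*√2*13²*√(13²)) = 1365 - 3*(-9 + 13 - 16*13*√2*√169 + 2*√2*169*√169) = 1365 - 3*(-9 + 13 - 16*13*√2*13 + 2*√2*169*13) = 1365 - 3*(-9 + 13 - 2704*√2 + 4394*√2) = 1365 - 3*(4 + 1690*√2) = 1365 + (-12 - 5070*√2) = 1353 - 5070*√2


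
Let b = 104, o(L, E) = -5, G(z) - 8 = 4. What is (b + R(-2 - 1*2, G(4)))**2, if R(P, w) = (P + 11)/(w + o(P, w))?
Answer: 11025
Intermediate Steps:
G(z) = 12 (G(z) = 8 + 4 = 12)
R(P, w) = (11 + P)/(-5 + w) (R(P, w) = (P + 11)/(w - 5) = (11 + P)/(-5 + w))
(b + R(-2 - 1*2, G(4)))**2 = (104 + (11 + (-2 - 1*2))/(-5 + 12))**2 = (104 + (11 + (-2 - 2))/7)**2 = (104 + (11 - 4)/7)**2 = (104 + (1/7)*7)**2 = (104 + 1)**2 = 105**2 = 11025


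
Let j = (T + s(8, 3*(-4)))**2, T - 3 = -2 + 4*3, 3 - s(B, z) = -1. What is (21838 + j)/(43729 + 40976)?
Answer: 22127/84705 ≈ 0.26122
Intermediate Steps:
s(B, z) = 4 (s(B, z) = 3 - 1*(-1) = 3 + 1 = 4)
T = 13 (T = 3 + (-2 + 4*3) = 3 + (-2 + 12) = 3 + 10 = 13)
j = 289 (j = (13 + 4)**2 = 17**2 = 289)
(21838 + j)/(43729 + 40976) = (21838 + 289)/(43729 + 40976) = 22127/84705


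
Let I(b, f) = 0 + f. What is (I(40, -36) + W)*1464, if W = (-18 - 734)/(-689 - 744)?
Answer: -74423904/1433 ≈ -51936.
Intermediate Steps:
W = 752/1433 (W = -752/(-1433) = -752*(-1/1433) = 752/1433 ≈ 0.52477)
I(b, f) = f
(I(40, -36) + W)*1464 = (-36 + 752/1433)*1464 = -50836/1433*1464 = -74423904/1433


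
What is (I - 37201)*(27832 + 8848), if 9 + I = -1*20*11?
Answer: -1372932400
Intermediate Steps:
I = -229 (I = -9 - 1*20*11 = -9 - 20*11 = -9 - 220 = -229)
(I - 37201)*(27832 + 8848) = (-229 - 37201)*(27832 + 8848) = -37430*36680 = -1372932400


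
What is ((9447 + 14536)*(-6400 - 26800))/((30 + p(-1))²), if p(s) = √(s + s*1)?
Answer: -796235600/(30 + I*√2)² ≈ -8.7883e+5 + 83041.0*I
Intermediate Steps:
p(s) = √2*√s (p(s) = √(s + s) = √(2*s) = √2*√s)
((9447 + 14536)*(-6400 - 26800))/((30 + p(-1))²) = ((9447 + 14536)*(-6400 - 26800))/((30 + √2*√(-1))²) = (23983*(-33200))/((30 + √2*I)²) = -796235600/(30 + I*√2)²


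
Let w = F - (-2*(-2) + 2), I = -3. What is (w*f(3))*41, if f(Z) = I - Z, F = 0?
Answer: 1476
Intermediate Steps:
f(Z) = -3 - Z
w = -6 (w = 0 - (-2*(-2) + 2) = 0 - (4 + 2) = 0 - 1*6 = 0 - 6 = -6)
(w*f(3))*41 = -6*(-3 - 1*3)*41 = -6*(-3 - 3)*41 = -6*(-6)*41 = 36*41 = 1476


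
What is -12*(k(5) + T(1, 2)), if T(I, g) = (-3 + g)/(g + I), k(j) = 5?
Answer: -56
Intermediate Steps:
T(I, g) = (-3 + g)/(I + g)
-12*(k(5) + T(1, 2)) = -12*(5 + (-3 + 2)/(1 + 2)) = -12*(5 - 1/3) = -12*14/3 = -56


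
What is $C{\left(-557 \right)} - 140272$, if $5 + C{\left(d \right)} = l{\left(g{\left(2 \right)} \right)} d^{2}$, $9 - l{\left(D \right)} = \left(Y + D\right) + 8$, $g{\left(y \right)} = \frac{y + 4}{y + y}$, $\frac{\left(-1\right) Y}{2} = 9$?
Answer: $\frac{10578161}{2} \approx 5.2891 \cdot 10^{6}$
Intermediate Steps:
$Y = -18$ ($Y = \left(-2\right) 9 = -18$)
$g{\left(y \right)} = \frac{4 + y}{2 y}$
$l{\left(D \right)} = 19 - D$ ($l{\left(D \right)} = 9 - \left(\left(-18 + D\right) + 8\right) = 9 - \left(-10 + D\right) = 19 - D$)
$C{\left(d \right)} = -5 + \frac{35 d^{2}}{2}$ ($C{\left(d \right)} = -5 + \left(19 - \frac{4 + 2}{2 \cdot 2}\right) d^{2} = -5 + \left(19 - \frac{1}{2} \cdot \frac{1}{2} \cdot 6\right) d^{2} = -5 + \left(19 - \frac{3}{2}\right) d^{2} = -5 + \frac{35 d^{2}}{2}$)
$C{\left(-557 \right)} - 140272 = \left(-5 + \frac{35 \left(-557\right)^{2}}{2}\right) - 140272 = \left(-5 + \frac{35}{2} \cdot 310249\right) - 140272 = \left(-5 + \frac{10858715}{2}\right) - 140272 = \frac{10858705}{2} - 140272 = \frac{10578161}{2}$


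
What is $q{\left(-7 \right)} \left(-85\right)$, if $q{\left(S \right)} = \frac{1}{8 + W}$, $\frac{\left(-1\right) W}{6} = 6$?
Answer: $\frac{85}{28} \approx 3.0357$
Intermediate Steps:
$W = -36$ ($W = \left(-6\right) 6 = -36$)
$q{\left(S \right)} = - \frac{1}{28}$ ($q{\left(S \right)} = \frac{1}{8 - 36} = \frac{1}{-28} = - \frac{1}{28}$)
$q{\left(-7 \right)} \left(-85\right) = \left(- \frac{1}{28}\right) \left(-85\right) = \frac{85}{28}$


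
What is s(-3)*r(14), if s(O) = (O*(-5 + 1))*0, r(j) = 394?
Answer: 0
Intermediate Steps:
s(O) = 0 (s(O) = (O*(-4))*0 = -4*O*0 = 0)
s(-3)*r(14) = 0*394 = 0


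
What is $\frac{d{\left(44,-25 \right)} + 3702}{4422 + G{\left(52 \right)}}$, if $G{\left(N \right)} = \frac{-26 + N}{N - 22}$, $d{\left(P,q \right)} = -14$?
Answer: $\frac{55320}{66343} \approx 0.83385$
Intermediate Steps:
$G{\left(N \right)} = \frac{-26 + N}{-22 + N}$
$\frac{d{\left(44,-25 \right)} + 3702}{4422 + G{\left(52 \right)}} = \frac{-14 + 3702}{4422 + \frac{-26 + 52}{-22 + 52}} = \frac{3688}{4422 + \frac{1}{30} \cdot 26} = \frac{3688}{4422 + \frac{13}{15}} = \frac{3688}{\frac{66343}{15}} = 3688 \cdot \frac{15}{66343} = \frac{55320}{66343}$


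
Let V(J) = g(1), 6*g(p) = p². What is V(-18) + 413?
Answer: 2479/6 ≈ 413.17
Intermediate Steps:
g(p) = p²/6
V(J) = ⅙ (V(J) = (⅙)*1² = (⅙)*1 = ⅙)
V(-18) + 413 = ⅙ + 413 = 2479/6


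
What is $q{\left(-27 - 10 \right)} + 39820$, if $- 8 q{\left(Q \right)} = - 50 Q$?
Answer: $\frac{158355}{4} \approx 39589.0$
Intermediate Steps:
$q{\left(Q \right)} = \frac{25 Q}{4}$ ($q{\left(Q \right)} = - \frac{\left(-50\right) Q}{8} = \frac{25 Q}{4}$)
$q{\left(-27 - 10 \right)} + 39820 = \frac{25 \left(-27 - 10\right)}{4} + 39820 = \frac{25}{4} \left(-37\right) + 39820 = - \frac{925}{4} + 39820 = \frac{158355}{4}$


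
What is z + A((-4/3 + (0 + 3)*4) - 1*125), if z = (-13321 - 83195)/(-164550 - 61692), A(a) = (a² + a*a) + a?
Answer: 2944575319/113121 ≈ 26030.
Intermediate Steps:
A(a) = a + 2*a² (A(a) = (a² + a²) + a = 2*a² + a = a + 2*a²)
z = 5362/12569 (z = -96516/(-226242) = -96516*(-1/226242) = 5362/12569 ≈ 0.42661)
z + A((-4/3 + (0 + 3)*4) - 1*125) = 5362/12569 + ((-4/3 + (0 + 3)*4) - 1*125)*(1 + 2*((-4/3 + (0 + 3)*4) - 1*125)) = 5362/12569 + ((-4*⅓ + 3*4) - 125)*(1 + 2*((-4*⅓ + 3*4) - 125)) = 5362/12569 + ((-4/3 + 12) - 125)*(1 + 2*((-4/3 + 12) - 125)) = 5362/12569 + (32/3 - 125)*(1 + 2*(32/3 - 125)) = 5362/12569 - 343*(1 + 2*(-343/3))/3 = 5362/12569 - 343*(1 - 686/3)/3 = 5362/12569 - 343/3*(-683/3) = 5362/12569 + 234269/9 = 2944575319/113121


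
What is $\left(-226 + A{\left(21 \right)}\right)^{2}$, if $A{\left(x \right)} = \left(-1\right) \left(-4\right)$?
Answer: $49284$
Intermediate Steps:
$A{\left(x \right)} = 4$
$\left(-226 + A{\left(21 \right)}\right)^{2} = \left(-226 + 4\right)^{2} = \left(-222\right)^{2} = 49284$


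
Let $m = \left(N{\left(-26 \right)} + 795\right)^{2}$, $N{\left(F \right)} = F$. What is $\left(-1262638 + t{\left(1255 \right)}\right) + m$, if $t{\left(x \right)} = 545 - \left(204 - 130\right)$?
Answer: $-670806$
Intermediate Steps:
$t{\left(x \right)} = 471$ ($t{\left(x \right)} = 545 - 74 = 471$)
$m = 591361$ ($m = \left(-26 + 795\right)^{2} = 769^{2} = 591361$)
$\left(-1262638 + t{\left(1255 \right)}\right) + m = \left(-1262638 + 471\right) + 591361 = -1262167 + 591361 = -670806$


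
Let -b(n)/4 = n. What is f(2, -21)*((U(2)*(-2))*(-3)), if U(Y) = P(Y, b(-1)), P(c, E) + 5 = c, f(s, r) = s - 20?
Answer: 324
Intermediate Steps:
f(s, r) = -20 + s
b(n) = -4*n
P(c, E) = -5 + c
U(Y) = -5 + Y
f(2, -21)*((U(2)*(-2))*(-3)) = (-20 + 2)*(((-5 + 2)*(-2))*(-3)) = -18*(-3*(-2))*(-3) = -108*(-3) = -18*(-18) = 324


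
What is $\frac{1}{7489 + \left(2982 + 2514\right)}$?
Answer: $\frac{1}{12985} \approx 7.7012 \cdot 10^{-5}$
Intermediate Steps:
$\frac{1}{7489 + \left(2982 + 2514\right)} = \frac{1}{7489 + 5496} = \frac{1}{12985}$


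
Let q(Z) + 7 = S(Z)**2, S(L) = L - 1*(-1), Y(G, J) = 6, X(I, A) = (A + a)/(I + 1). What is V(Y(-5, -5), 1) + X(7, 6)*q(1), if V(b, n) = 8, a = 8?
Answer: 11/4 ≈ 2.7500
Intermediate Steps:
X(I, A) = (8 + A)/(1 + I) (X(I, A) = (A + 8)/(I + 1) = (8 + A)/(1 + I))
S(L) = 1 + L (S(L) = L + 1 = 1 + L)
q(Z) = -7 + (1 + Z)**2
V(Y(-5, -5), 1) + X(7, 6)*q(1) = 8 + ((8 + 6)/(1 + 7))*(-7 + (1 + 1)**2) = 8 + (14/8)*(-7 + 2**2) = 8 + ((1/8)*14)*(-7 + 4) = 8 + (7/4)*(-3) = 8 - 21/4 = 11/4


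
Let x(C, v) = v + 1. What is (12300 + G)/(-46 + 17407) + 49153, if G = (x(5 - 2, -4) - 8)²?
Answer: 853357654/17361 ≈ 49154.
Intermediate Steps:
x(C, v) = 1 + v
G = 121 (G = ((1 - 4) - 8)² = (-3 - 8)² = (-11)² = 121)
(12300 + G)/(-46 + 17407) + 49153 = (12300 + 121)/(-46 + 17407) + 49153 = 12421/17361 + 49153 = 853357654/17361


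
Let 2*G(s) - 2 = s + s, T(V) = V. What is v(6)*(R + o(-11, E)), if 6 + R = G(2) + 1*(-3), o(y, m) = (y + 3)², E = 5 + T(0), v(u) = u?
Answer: 348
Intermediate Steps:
G(s) = 1 + s (G(s) = 1 + (s + s)/2 = 1 + (2*s)/2 = 1 + s)
E = 5 (E = 5 + 0 = 5)
o(y, m) = (3 + y)²
R = -6 (R = -6 + ((1 + 2) + 1*(-3)) = -6 + (3 - 3) = -6 + 0 = -6)
v(6)*(R + o(-11, E)) = 6*(-6 + (3 - 11)²) = 6*(-6 + (-8)²) = 6*(-6 + 64) = 6*58 = 348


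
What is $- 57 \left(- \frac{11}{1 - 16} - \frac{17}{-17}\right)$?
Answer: $- \frac{494}{5} \approx -98.8$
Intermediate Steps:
$- 57 \left(- \frac{11}{1 - 16} - \frac{17}{-17}\right) = - 57 \left(- \frac{11}{1 - 16} - -1\right) = - 57 \left(- \frac{11}{-15} + 1\right) = - 57 \left(\left(-11\right) \left(- \frac{1}{15}\right) + 1\right) = - 57 \left(\frac{11}{15} + 1\right) = \left(-57\right) \frac{26}{15} = - \frac{494}{5}$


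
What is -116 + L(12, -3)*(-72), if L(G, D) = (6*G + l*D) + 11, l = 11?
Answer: -3716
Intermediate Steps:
L(G, D) = 11 + 6*G + 11*D (L(G, D) = (6*G + 11*D) + 11 = 11 + 6*G + 11*D)
-116 + L(12, -3)*(-72) = -116 + (11 + 6*12 + 11*(-3))*(-72) = -116 + (11 + 72 - 33)*(-72) = -116 + 50*(-72) = -116 - 3600 = -3716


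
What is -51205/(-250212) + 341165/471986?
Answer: 54765810055/59048280516 ≈ 0.92747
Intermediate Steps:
-51205/(-250212) + 341165/471986 = -51205*(-1/250212) + 341165*(1/471986) = 51205/250212 + 341165/471986 = 54765810055/59048280516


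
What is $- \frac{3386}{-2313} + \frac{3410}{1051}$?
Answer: $\frac{11446016}{2430963} \approx 4.7084$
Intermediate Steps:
$- \frac{3386}{-2313} + \frac{3410}{1051} = \left(-3386\right) \left(- \frac{1}{2313}\right) + 3410 \cdot \frac{1}{1051} = \frac{3386}{2313} + \frac{3410}{1051} = \frac{11446016}{2430963}$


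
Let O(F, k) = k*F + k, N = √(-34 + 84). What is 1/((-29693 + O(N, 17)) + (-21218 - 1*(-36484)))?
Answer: -1441/20763365 - 17*√2/41526730 ≈ -6.9980e-5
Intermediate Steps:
N = 5*√2 (N = √50 = 5*√2 ≈ 7.0711)
O(F, k) = k + F*k (O(F, k) = F*k + k = k + F*k)
1/((-29693 + O(N, 17)) + (-21218 - 1*(-36484))) = 1/((-29693 + 17*(1 + 5*√2)) + (-21218 - 1*(-36484))) = 1/((-29693 + (17 + 85*√2)) + (-21218 + 36484)) = 1/((-29676 + 85*√2) + 15266) = 1/(-14410 + 85*√2)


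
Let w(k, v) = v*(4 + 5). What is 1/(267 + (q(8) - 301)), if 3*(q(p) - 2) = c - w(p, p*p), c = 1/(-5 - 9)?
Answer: -42/9409 ≈ -0.0044638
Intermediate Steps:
w(k, v) = 9*v (w(k, v) = v*9 = 9*v)
c = -1/14 (c = 1/(-14) = -1/14 ≈ -0.071429)
q(p) = 83/42 - 3*p² (q(p) = 2 + (-1/14 - 9*p*p)/3 = 2 + (-1/14 - 9*p²)/3 = 2 + (-1/42 - 3*p²) = 83/42 - 3*p²)
1/(267 + (q(8) - 301)) = 1/(267 + ((83/42 - 3*8²) - 301)) = 1/(267 + ((83/42 - 3*64) - 301)) = 1/(267 + ((83/42 - 192) - 301)) = 1/(267 + (-7981/42 - 301)) = 1/(267 - 20623/42) = 1/(-9409/42) = -42/9409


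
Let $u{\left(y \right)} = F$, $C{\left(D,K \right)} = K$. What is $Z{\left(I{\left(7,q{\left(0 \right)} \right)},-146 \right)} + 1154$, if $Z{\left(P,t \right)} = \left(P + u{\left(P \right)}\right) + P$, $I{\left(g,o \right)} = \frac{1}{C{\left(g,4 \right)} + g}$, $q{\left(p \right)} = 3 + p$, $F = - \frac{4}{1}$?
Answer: $\frac{12652}{11} \approx 1150.2$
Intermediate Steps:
$F = -4$ ($F = \left(-4\right) 1 = -4$)
$u{\left(y \right)} = -4$
$I{\left(g,o \right)} = \frac{1}{4 + g}$
$Z{\left(P,t \right)} = -4 + 2 P$ ($Z{\left(P,t \right)} = \left(P - 4\right) + P = \left(-4 + P\right) + P = -4 + 2 P$)
$Z{\left(I{\left(7,q{\left(0 \right)} \right)},-146 \right)} + 1154 = \left(-4 + \frac{2}{4 + 7}\right) + 1154 = \left(-4 + \frac{2}{11}\right) + 1154 = - \frac{42}{11} + 1154 = \frac{12652}{11}$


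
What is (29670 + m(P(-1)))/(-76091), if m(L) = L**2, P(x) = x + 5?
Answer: -29686/76091 ≈ -0.39014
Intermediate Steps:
P(x) = 5 + x
(29670 + m(P(-1)))/(-76091) = (29670 + (5 - 1)**2)/(-76091) = (29670 + 4**2)*(-1/76091) = (29670 + 16)*(-1/76091) = 29686*(-1/76091) = -29686/76091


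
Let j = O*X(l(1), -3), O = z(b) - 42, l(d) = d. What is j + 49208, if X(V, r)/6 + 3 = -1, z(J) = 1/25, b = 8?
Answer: 1255376/25 ≈ 50215.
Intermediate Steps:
z(J) = 1/25
X(V, r) = -24 (X(V, r) = -18 + 6*(-1) = -18 - 6 = -24)
O = -1049/25 (O = 1/25 - 42 = -1049/25 ≈ -41.960)
j = 25176/25 (j = -1049/25*(-24) = 25176/25 ≈ 1007.0)
j + 49208 = 25176/25 + 49208 = 1255376/25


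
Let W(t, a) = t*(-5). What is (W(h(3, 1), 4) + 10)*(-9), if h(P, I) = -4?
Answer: -270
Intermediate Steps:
W(t, a) = -5*t
(W(h(3, 1), 4) + 10)*(-9) = (-5*(-4) + 10)*(-9) = (20 + 10)*(-9) = 30*(-9) = -270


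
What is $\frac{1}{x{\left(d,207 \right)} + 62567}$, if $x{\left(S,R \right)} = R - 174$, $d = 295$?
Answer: $\frac{1}{62600} \approx 1.5974 \cdot 10^{-5}$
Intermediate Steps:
$x{\left(S,R \right)} = -174 + R$
$\frac{1}{x{\left(d,207 \right)} + 62567} = \frac{1}{\left(-174 + 207\right) + 62567} = \frac{1}{33 + 62567} = \frac{1}{62600}$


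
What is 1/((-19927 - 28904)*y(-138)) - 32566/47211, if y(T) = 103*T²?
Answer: -1039762570365761/1507346026800804 ≈ -0.68980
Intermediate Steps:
1/((-19927 - 28904)*y(-138)) - 32566/47211 = 1/((-19927 - 28904)*((103*(-138)²))) - 32566/47211 = 1/((-48831)*((103*19044))) - 32566*1/47211 = -1/48831/1961532 - 32566/47211 = -1/48831*1/1961532 - 32566/47211 = -1/95783569092 - 32566/47211 = -1039762570365761/1507346026800804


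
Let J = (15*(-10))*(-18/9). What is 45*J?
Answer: 13500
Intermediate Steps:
J = 300 (J = -(-2700)/9 = -150*(-2) = 300)
45*J = 45*300 = 13500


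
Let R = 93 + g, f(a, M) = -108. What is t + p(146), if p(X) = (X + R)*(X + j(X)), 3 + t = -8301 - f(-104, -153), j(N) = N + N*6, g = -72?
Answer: 186860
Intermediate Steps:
j(N) = 7*N (j(N) = N + 6*N = 7*N)
t = -8196 (t = -3 + (-8301 - 1*(-108)) = -3 + (-8301 + 108) = -3 - 8193 = -8196)
R = 21 (R = 93 - 72 = 21)
p(X) = 8*X*(21 + X) (p(X) = (X + 21)*(X + 7*X) = (21 + X)*(8*X) = 8*X*(21 + X))
t + p(146) = -8196 + 8*146*(21 + 146) = -8196 + 8*146*167 = -8196 + 195056 = 186860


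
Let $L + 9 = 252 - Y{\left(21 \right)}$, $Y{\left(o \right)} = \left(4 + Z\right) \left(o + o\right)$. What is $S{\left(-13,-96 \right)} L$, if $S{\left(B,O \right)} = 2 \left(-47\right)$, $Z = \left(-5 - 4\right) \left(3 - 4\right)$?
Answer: $28482$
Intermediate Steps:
$Z = 9$ ($Z = \left(-9\right) \left(-1\right) = 9$)
$S{\left(B,O \right)} = -94$
$Y{\left(o \right)} = 26 o$ ($Y{\left(o \right)} = \left(4 + 9\right) \left(o + o\right) = 13 \cdot 2 o = 26 o$)
$L = -303$ ($L = -9 + \left(252 - 26 \cdot 21\right) = -9 + \left(252 - 546\right) = -9 - 294 = -303$)
$S{\left(-13,-96 \right)} L = \left(-94\right) \left(-303\right) = 28482$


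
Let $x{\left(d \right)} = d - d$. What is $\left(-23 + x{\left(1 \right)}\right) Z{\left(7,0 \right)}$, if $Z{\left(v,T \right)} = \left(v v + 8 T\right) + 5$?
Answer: $-1242$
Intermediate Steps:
$Z{\left(v,T \right)} = 5 + v^{2} + 8 T$ ($Z{\left(v,T \right)} = \left(v^{2} + 8 T\right) + 5 = 5 + v^{2} + 8 T$)
$x{\left(d \right)} = 0$
$\left(-23 + x{\left(1 \right)}\right) Z{\left(7,0 \right)} = \left(-23 + 0\right) \left(5 + 7^{2} + 8 \cdot 0\right) = - 23 \left(5 + 49 + 0\right) = \left(-23\right) 54 = -1242$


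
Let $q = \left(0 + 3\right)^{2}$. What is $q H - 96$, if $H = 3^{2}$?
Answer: $-15$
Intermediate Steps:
$q = 9$ ($q = 3^{2} = 9$)
$H = 9$
$q H - 96 = 9 \cdot 9 - 96 = 81 - 96 = -15$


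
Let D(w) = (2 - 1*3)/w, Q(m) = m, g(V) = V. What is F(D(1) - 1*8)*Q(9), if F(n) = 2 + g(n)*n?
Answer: 747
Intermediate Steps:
D(w) = -1/w (D(w) = (2 - 3)/w = -1/w)
F(n) = 2 + n**2 (F(n) = 2 + n*n = 2 + n**2)
F(D(1) - 1*8)*Q(9) = (2 + (-1/1 - 1*8)**2)*9 = (2 + (-1*1 - 8)**2)*9 = (2 + (-1 - 8)**2)*9 = (2 + (-9)**2)*9 = (2 + 81)*9 = 83*9 = 747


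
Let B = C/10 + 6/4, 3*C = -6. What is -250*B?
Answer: -325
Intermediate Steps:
C = -2 (C = (⅓)*(-6) = -2)
B = 13/10 (B = -2/10 + 6/4 = -2*⅒ + 6*(¼) = -⅕ + 3/2 = 13/10 ≈ 1.3000)
-250*B = -250*13/10 = -325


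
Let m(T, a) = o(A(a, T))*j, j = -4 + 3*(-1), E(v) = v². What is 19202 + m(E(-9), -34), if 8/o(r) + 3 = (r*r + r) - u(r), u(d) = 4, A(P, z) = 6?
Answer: 96002/5 ≈ 19200.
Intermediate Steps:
o(r) = 8/(-7 + r + r²) (o(r) = 8/(-3 + ((r*r + r) - 1*4)) = 8/(-3 + ((r² + r) - 4)) = 8/(-3 + ((r + r²) - 4)) = 8/(-3 + (-4 + r + r²)) = 8/(-7 + r + r²))
j = -7 (j = -4 - 3 = -7)
m(T, a) = -8/5 (m(T, a) = (8/(-7 + 6 + 6²))*(-7) = (8/(-7 + 6 + 36))*(-7) = (8/35)*(-7) = -8/5)
19202 + m(E(-9), -34) = 19202 - 8/5 = 96002/5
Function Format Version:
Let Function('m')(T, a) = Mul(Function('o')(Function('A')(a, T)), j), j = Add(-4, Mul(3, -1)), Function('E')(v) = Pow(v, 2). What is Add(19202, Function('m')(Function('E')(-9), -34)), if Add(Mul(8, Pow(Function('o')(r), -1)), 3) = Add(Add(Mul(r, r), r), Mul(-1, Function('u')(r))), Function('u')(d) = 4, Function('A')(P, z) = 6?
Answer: Rational(96002, 5) ≈ 19200.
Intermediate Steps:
Function('o')(r) = Mul(8, Pow(Add(-7, r, Pow(r, 2)), -1)) (Function('o')(r) = Mul(8, Pow(Add(-3, Add(Add(Mul(r, r), r), Mul(-1, 4))), -1)) = Mul(8, Pow(Add(-3, Add(Add(Pow(r, 2), r), -4)), -1)) = Mul(8, Pow(Add(-3, Add(Add(r, Pow(r, 2)), -4)), -1)) = Mul(8, Pow(Add(-3, Add(-4, r, Pow(r, 2))), -1)) = Mul(8, Pow(Add(-7, r, Pow(r, 2)), -1)))
j = -7 (j = Add(-4, -3) = -7)
Function('m')(T, a) = Rational(-8, 5) (Function('m')(T, a) = Mul(Mul(8, Pow(Add(-7, 6, Pow(6, 2)), -1)), -7) = Mul(Mul(8, Pow(Add(-7, 6, 36), -1)), -7) = Mul(Mul(8, Pow(35, -1)), -7) = Mul(Mul(8, Rational(1, 35)), -7) = Mul(Rational(8, 35), -7) = Rational(-8, 5))
Add(19202, Function('m')(Function('E')(-9), -34)) = Add(19202, Rational(-8, 5)) = Rational(96002, 5)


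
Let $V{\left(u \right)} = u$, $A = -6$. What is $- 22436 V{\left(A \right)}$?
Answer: $134616$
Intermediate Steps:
$- 22436 V{\left(A \right)} = \left(-22436\right) \left(-6\right) = 134616$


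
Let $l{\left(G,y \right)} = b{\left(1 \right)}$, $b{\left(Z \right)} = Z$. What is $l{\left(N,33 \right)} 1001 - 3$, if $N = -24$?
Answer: $998$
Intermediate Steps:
$l{\left(G,y \right)} = 1$
$l{\left(N,33 \right)} 1001 - 3 = 1 \cdot 1001 - 3 = 1001 - 3 = 998$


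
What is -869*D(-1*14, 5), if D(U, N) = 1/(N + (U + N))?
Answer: 869/4 ≈ 217.25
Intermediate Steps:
D(U, N) = 1/(U + 2*N) (D(U, N) = 1/(N + (N + U)) = 1/(U + 2*N))
-869*D(-1*14, 5) = -869/(-1*14 + 2*5) = -869/(-14 + 10) = -869/(-4) = -869*(-1/4) = 869/4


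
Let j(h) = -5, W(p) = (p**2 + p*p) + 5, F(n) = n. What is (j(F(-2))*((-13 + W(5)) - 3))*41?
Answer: -7995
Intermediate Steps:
W(p) = 5 + 2*p**2 (W(p) = (p**2 + p**2) + 5 = 2*p**2 + 5 = 5 + 2*p**2)
(j(F(-2))*((-13 + W(5)) - 3))*41 = -5*((-13 + (5 + 2*5**2)) - 3)*41 = -5*((-13 + (5 + 2*25)) - 3)*41 = -5*((-13 + (5 + 50)) - 3)*41 = -5*((-13 + 55) - 3)*41 = -5*(42 - 3)*41 = -5*39*41 = -195*41 = -7995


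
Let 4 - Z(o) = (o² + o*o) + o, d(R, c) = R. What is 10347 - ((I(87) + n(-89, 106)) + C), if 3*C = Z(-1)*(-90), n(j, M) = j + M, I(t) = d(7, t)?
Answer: 10413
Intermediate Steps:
I(t) = 7
Z(o) = 4 - o - 2*o² (Z(o) = 4 - ((o² + o*o) + o) = 4 - ((o² + o²) + o) = 4 - (2*o² + o) = 4 - (o + 2*o²) = 4 + (-o - 2*o²) = 4 - o - 2*o²)
n(j, M) = M + j
C = -90 (C = ((4 - 1*(-1) - 2*(-1)²)*(-90))/3 = ((4 + 1 - 2*1)*(-90))/3 = ((4 + 1 - 2)*(-90))/3 = (3*(-90))/3 = (⅓)*(-270) = -90)
10347 - ((I(87) + n(-89, 106)) + C) = 10347 - ((7 + (106 - 89)) - 90) = 10347 - ((7 + 17) - 90) = 10347 - (24 - 90) = 10347 - 1*(-66) = 10347 + 66 = 10413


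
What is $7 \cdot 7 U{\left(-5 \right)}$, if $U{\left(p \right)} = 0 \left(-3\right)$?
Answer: $0$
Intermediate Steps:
$U{\left(p \right)} = 0$
$7 \cdot 7 U{\left(-5 \right)} = 7 \cdot 7 \cdot 0 = 49 \cdot 0 = 0$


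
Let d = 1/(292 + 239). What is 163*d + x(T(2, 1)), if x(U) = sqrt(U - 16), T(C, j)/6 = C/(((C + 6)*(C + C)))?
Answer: 163/531 + 5*I*sqrt(10)/4 ≈ 0.30697 + 3.9528*I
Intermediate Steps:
T(C, j) = 3/(6 + C) (T(C, j) = 6*(C/(((C + 6)*(C + C)))) = 6*(C/(((6 + C)*(2*C)))) = 6*(C/((2*C*(6 + C)))) = 6*(C*(1/(2*C*(6 + C)))) = 6*(1/(2*(6 + C))) = 3/(6 + C))
x(U) = sqrt(-16 + U)
d = 1/531 ≈ 0.0018832
163*d + x(T(2, 1)) = 163*(1/531) + sqrt(-16 + 3/(6 + 2)) = 163/531 + sqrt(-16 + 3/8) = 163/531 + sqrt(-125/8) = 163/531 + 5*I*sqrt(10)/4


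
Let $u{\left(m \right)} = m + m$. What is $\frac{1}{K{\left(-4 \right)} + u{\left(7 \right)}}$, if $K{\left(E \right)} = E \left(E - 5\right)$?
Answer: $\frac{1}{50} \approx 0.02$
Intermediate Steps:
$K{\left(E \right)} = E \left(-5 + E\right)$
$u{\left(m \right)} = 2 m$
$\frac{1}{K{\left(-4 \right)} + u{\left(7 \right)}} = \frac{1}{- 4 \left(-5 - 4\right) + 2 \cdot 7} = \frac{1}{\left(-4\right) \left(-9\right) + 14} = \frac{1}{36 + 14} = \frac{1}{50}$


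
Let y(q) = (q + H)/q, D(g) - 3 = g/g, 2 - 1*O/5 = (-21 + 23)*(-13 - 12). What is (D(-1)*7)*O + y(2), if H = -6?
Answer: 7278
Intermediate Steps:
O = 260 (O = 10 - 5*(-21 + 23)*(-13 - 12) = 10 - 10*(-25) = 10 - 5*(-50) = 10 + 250 = 260)
D(g) = 4 (D(g) = 3 + g/g = 3 + 1 = 4)
y(q) = (-6 + q)/q (y(q) = (q - 6)/q = (-6 + q)/q)
(D(-1)*7)*O + y(2) = (4*7)*260 + (-6 + 2)/2 = 28*260 + (½)*(-4) = 7280 - 2 = 7278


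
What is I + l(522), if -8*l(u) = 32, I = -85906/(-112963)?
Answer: -365946/112963 ≈ -3.2395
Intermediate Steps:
I = 85906/112963 (I = -85906*(-1/112963) = 85906/112963 ≈ 0.76048)
l(u) = -4 (l(u) = -⅛*32 = -4)
I + l(522) = 85906/112963 - 4 = -365946/112963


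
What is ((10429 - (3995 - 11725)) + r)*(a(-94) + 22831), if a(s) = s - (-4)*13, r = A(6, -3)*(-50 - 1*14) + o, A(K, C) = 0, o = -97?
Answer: 411614918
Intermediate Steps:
r = -97 (r = 0*(-50 - 1*14) - 97 = 0*(-50 - 14) - 97 = 0*(-64) - 97 = 0 - 97 = -97)
a(s) = 52 + s (a(s) = s - 1*(-52) = s + 52 = 52 + s)
((10429 - (3995 - 11725)) + r)*(a(-94) + 22831) = ((10429 - (3995 - 11725)) - 97)*((52 - 94) + 22831) = ((10429 - 1*(-7730)) - 97)*(-42 + 22831) = ((10429 + 7730) - 97)*22789 = (18159 - 97)*22789 = 18062*22789 = 411614918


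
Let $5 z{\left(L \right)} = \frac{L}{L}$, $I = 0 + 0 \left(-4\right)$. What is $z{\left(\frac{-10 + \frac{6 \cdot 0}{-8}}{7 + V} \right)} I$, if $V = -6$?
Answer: $0$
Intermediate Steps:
$I = 0$ ($I = 0 + 0 = 0$)
$z{\left(L \right)} = \frac{1}{5}$ ($z{\left(L \right)} = \frac{L \frac{1}{L}}{5} = \frac{1}{5} \cdot 1 = \frac{1}{5}$)
$z{\left(\frac{-10 + \frac{6 \cdot 0}{-8}}{7 + V} \right)} I = \frac{1}{5} \cdot 0 = 0$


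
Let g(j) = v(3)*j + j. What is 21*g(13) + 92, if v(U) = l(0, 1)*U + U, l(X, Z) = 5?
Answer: 5279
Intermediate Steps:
v(U) = 6*U (v(U) = 5*U + U = 6*U)
g(j) = 19*j (g(j) = (6*3)*j + j = 18*j + j = 19*j)
21*g(13) + 92 = 21*(19*13) + 92 = 21*247 + 92 = 5187 + 92 = 5279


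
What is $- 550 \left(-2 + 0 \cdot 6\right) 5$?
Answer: $5500$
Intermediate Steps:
$- 550 \left(-2 + 0 \cdot 6\right) 5 = - 550 \left(-2 + 0\right) 5 = - 550 \left(\left(-2\right) 5\right) = \left(-550\right) \left(-10\right) = 5500$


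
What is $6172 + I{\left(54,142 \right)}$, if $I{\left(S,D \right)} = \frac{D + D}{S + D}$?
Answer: $\frac{302499}{49} \approx 6173.4$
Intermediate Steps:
$I{\left(S,D \right)} = \frac{2 D}{D + S}$
$6172 + I{\left(54,142 \right)} = 6172 + 2 \cdot 142 \frac{1}{142 + 54} = 6172 + 2 \cdot 142 \cdot \frac{1}{196} = 6172 + \frac{71}{49} = \frac{302499}{49}$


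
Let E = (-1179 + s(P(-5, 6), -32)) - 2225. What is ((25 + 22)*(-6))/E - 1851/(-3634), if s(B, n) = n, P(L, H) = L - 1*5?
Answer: 923103/1560803 ≈ 0.59143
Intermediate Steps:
P(L, H) = -5 + L (P(L, H) = L - 5 = -5 + L)
E = -3436 (E = (-1179 - 32) - 2225 = -1211 - 2225 = -3436)
((25 + 22)*(-6))/E - 1851/(-3634) = ((25 + 22)*(-6))/(-3436) - 1851/(-3634) = (47*(-6))*(-1/3436) - 1851*(-1/3634) = -282*(-1/3436) + 1851/3634 = 141/1718 + 1851/3634 = 923103/1560803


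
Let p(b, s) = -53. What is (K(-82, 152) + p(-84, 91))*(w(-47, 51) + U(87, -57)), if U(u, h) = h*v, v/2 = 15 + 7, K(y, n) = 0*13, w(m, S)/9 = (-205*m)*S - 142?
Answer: -234189987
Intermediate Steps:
w(m, S) = -1278 - 1845*S*m (w(m, S) = 9*((-205*m)*S - 142) = 9*(-205*S*m - 142) = 9*(-142 - 205*S*m) = -1278 - 1845*S*m)
K(y, n) = 0
v = 44 (v = 2*(15 + 7) = 2*22 = 44)
U(u, h) = 44*h (U(u, h) = h*44 = 44*h)
(K(-82, 152) + p(-84, 91))*(w(-47, 51) + U(87, -57)) = (0 - 53)*((-1278 - 1845*51*(-47)) + 44*(-57)) = -53*((-1278 + 4422465) - 2508) = -53*(4421187 - 2508) = -53*4418679 = -234189987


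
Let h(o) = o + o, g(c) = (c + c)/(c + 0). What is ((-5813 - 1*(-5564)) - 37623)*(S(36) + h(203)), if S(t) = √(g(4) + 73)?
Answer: -15376032 - 189360*√3 ≈ -1.5704e+7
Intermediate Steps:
g(c) = 2 (g(c) = (2*c)/c = 2)
S(t) = 5*√3 (S(t) = √(2 + 73) = √75 = 5*√3)
h(o) = 2*o
((-5813 - 1*(-5564)) - 37623)*(S(36) + h(203)) = ((-5813 - 1*(-5564)) - 37623)*(5*√3 + 2*203) = ((-5813 + 5564) - 37623)*(5*√3 + 406) = (-249 - 37623)*(406 + 5*√3) = -37872*(406 + 5*√3) = -15376032 - 189360*√3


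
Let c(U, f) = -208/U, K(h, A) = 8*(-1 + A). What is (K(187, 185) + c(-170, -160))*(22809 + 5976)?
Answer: 720914568/17 ≈ 4.2407e+7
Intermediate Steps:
K(h, A) = -8 + 8*A
(K(187, 185) + c(-170, -160))*(22809 + 5976) = ((-8 + 8*185) - 208/(-170))*(22809 + 5976) = ((-8 + 1480) - 208*(-1/170))*28785 = (1472 + 104/85)*28785 = (125224/85)*28785 = 720914568/17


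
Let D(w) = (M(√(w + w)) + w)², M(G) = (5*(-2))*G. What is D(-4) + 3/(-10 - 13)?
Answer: -18035/23 + 160*I*√2 ≈ -784.13 + 226.27*I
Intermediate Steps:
M(G) = -10*G
D(w) = (w - 10*√2*√w)² (D(w) = (-10*√(w + w) + w)² = (-10*√2*√w + w)² = (w - 10*√2*√w)²)
D(-4) + 3/(-10 - 13) = (-1*(-4) + 10*√2*√(-4))² + 3/(-10 - 13) = (4 + 10*√2*(2*I))² + 3/(-23) = (4 + 20*I*√2)² + 3*(-1/23) = (4 + 20*I*√2)² - 3/23 = -3/23 + (4 + 20*I*√2)²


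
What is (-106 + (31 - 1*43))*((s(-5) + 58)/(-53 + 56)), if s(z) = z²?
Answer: -9794/3 ≈ -3264.7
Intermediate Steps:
(-106 + (31 - 1*43))*((s(-5) + 58)/(-53 + 56)) = (-106 + (31 - 1*43))*(((-5)² + 58)/(-53 + 56)) = (-106 + (31 - 43))*((25 + 58)/3) = (-106 - 12)*(83*(⅓)) = -118*83/3 = -9794/3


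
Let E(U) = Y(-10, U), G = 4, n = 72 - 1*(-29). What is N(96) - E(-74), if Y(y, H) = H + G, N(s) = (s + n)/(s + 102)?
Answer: 14057/198 ≈ 70.995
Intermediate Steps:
n = 101 (n = 72 + 29 = 101)
N(s) = (101 + s)/(102 + s) (N(s) = (s + 101)/(s + 102) = (101 + s)/(102 + s))
Y(y, H) = 4 + H (Y(y, H) = H + 4 = 4 + H)
E(U) = 4 + U
N(96) - E(-74) = (101 + 96)/(102 + 96) - (4 - 74) = 197/198 - 1*(-70) = (1/198)*197 + 70 = 197/198 + 70 = 14057/198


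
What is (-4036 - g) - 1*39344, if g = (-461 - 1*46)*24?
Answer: -31212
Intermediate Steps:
g = -12168 (g = (-461 - 46)*24 = -507*24 = -12168)
(-4036 - g) - 1*39344 = (-4036 - 1*(-12168)) - 1*39344 = (-4036 + 12168) - 39344 = 8132 - 39344 = -31212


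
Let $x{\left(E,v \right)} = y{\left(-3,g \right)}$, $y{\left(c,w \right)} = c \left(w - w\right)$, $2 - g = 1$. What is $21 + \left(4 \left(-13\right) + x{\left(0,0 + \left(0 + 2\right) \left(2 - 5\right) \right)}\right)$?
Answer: $-31$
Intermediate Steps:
$g = 1$ ($g = 2 - 1 = 1$)
$y{\left(c,w \right)} = 0$ ($y{\left(c,w \right)} = c 0 = 0$)
$x{\left(E,v \right)} = 0$
$21 + \left(4 \left(-13\right) + x{\left(0,0 + \left(0 + 2\right) \left(2 - 5\right) \right)}\right) = 21 + \left(4 \left(-13\right) + 0\right) = 21 + \left(-52 + 0\right) = 21 - 52 = -31$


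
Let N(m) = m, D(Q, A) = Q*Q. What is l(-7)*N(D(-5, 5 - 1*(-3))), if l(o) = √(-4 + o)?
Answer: 25*I*√11 ≈ 82.916*I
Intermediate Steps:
D(Q, A) = Q²
l(-7)*N(D(-5, 5 - 1*(-3))) = √(-4 - 7)*(-5)² = √(-11)*25 = (I*√11)*25 = 25*I*√11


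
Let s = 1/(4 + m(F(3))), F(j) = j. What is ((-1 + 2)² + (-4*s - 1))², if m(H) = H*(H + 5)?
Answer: 1/49 ≈ 0.020408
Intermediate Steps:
m(H) = H*(5 + H)
s = 1/28 (s = 1/(4 + 3*(5 + 3)) = 1/(4 + 3*8) = 1/(4 + 24) = 1/28 ≈ 0.035714)
((-1 + 2)² + (-4*s - 1))² = ((-1 + 2)² + (-4*1/28 - 1))² = (1² + (-⅐ - 1))² = (1 - 8/7)² = (-⅐)² = 1/49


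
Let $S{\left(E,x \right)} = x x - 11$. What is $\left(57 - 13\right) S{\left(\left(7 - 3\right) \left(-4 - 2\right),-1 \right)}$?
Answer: $-440$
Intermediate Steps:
$S{\left(E,x \right)} = -11 + x^{2}$ ($S{\left(E,x \right)} = x^{2} - 11 = -11 + x^{2}$)
$\left(57 - 13\right) S{\left(\left(7 - 3\right) \left(-4 - 2\right),-1 \right)} = \left(57 - 13\right) \left(-11 + \left(-1\right)^{2}\right) = 44 \left(-11 + 1\right) = 44 \left(-10\right) = -440$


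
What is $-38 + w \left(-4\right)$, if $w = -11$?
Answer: $6$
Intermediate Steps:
$-38 + w \left(-4\right) = -38 - -44 = -38 + 44 = 6$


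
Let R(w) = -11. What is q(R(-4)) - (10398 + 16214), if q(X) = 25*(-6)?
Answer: -26762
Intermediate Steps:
q(X) = -150
q(R(-4)) - (10398 + 16214) = -150 - (10398 + 16214) = -150 - 1*26612 = -150 - 26612 = -26762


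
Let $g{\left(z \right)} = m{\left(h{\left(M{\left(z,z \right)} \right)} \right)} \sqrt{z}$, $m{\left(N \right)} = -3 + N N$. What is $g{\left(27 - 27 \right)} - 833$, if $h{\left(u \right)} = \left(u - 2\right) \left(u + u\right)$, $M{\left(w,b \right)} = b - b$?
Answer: $-833$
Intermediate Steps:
$M{\left(w,b \right)} = 0$
$h{\left(u \right)} = 2 u \left(-2 + u\right)$ ($h{\left(u \right)} = \left(-2 + u\right) 2 u = 2 u \left(-2 + u\right)$)
$m{\left(N \right)} = -3 + N^{2}$
$g{\left(z \right)} = - 3 \sqrt{z}$ ($g{\left(z \right)} = \left(-3 + \left(2 \cdot 0 \left(-2 + 0\right)\right)^{2}\right) \sqrt{z} = \left(-3 + \left(2 \cdot 0 \left(-2\right)\right)^{2}\right) \sqrt{z} = \left(-3 + 0^{2}\right) \sqrt{z} = \left(-3 + 0\right) \sqrt{z} = - 3 \sqrt{z}$)
$g{\left(27 - 27 \right)} - 833 = - 3 \sqrt{27 - 27} - 833 = - 3 \sqrt{0} - 833 = \left(-3\right) 0 - 833 = 0 - 833 = -833$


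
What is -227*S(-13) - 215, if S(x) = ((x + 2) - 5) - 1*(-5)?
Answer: 2282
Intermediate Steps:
S(x) = 2 + x (S(x) = ((2 + x) - 5) + 5 = (-3 + x) + 5 = 2 + x)
-227*S(-13) - 215 = -227*(2 - 13) - 215 = -227*(-11) - 215 = 2497 - 215 = 2282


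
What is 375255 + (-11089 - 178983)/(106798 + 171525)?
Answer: 4540952491/12101 ≈ 3.7525e+5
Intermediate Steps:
375255 + (-11089 - 178983)/(106798 + 171525) = 375255 - 190072/278323 = 375255 - 190072*1/278323 = 375255 - 8264/12101 = 4540952491/12101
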